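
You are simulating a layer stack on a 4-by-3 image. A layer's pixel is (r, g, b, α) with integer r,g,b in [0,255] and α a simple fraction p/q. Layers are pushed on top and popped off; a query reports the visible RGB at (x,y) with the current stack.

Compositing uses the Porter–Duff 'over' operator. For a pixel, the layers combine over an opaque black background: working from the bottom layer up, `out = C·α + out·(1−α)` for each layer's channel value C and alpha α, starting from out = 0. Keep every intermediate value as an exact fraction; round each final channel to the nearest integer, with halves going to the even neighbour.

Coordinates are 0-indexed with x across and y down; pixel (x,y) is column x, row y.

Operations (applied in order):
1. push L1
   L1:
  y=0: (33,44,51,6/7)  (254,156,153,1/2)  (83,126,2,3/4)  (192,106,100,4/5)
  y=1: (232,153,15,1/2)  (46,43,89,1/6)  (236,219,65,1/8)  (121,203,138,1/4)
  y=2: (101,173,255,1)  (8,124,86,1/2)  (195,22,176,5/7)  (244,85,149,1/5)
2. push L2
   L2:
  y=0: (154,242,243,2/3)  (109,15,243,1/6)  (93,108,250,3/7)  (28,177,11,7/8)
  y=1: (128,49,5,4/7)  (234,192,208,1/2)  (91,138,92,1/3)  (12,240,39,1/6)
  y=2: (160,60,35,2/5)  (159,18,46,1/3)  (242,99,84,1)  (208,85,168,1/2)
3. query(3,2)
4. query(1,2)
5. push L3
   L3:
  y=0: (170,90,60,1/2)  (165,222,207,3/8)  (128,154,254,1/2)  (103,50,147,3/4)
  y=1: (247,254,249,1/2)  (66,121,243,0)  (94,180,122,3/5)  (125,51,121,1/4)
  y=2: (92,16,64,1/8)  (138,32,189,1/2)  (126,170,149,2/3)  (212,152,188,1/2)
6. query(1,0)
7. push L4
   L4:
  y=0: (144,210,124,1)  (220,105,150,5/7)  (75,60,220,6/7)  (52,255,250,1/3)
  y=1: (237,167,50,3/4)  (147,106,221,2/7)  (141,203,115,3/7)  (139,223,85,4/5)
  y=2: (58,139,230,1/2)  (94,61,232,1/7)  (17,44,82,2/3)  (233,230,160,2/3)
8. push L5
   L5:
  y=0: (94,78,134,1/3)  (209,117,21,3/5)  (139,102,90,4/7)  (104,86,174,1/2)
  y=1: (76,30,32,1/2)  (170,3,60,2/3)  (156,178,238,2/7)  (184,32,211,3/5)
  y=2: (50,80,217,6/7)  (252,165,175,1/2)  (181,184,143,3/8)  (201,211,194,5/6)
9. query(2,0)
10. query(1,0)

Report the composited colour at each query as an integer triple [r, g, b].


(3,2) stack=L1,L2; from [0,0,0]:
L1 α=1/5: [244/5, 17, 149/5]
L2 α=1/2: [642/5, 51, 989/10]
rounded: [128, 51, 99]

at x=1,y=2 over L1,L2:
after L1 α=1/2: [4, 62, 43]
after L2 α=1/3: [167/3, 142/3, 44]
= [56, 47, 44]

query (1,0) [L1,L2,L3] — begin 0,0,0
after L1 α=1/2: [127, 78, 153/2]
after L2 α=1/6: [124, 135/2, 417/4]
after L3 α=3/8: [1115/8, 2007/16, 4569/32]
= [139, 125, 143]

query (2,0) [L1,L2,L3,L4,L5] — begin 0,0,0
L1 α=3/4: [249/4, 189/2, 3/2]
L2 α=3/7: [528/7, 702/7, 108]
L3 α=1/2: [712/7, 890/7, 181]
L4 α=6/7: [3862/49, 3410/49, 1501/7]
L5 α=4/7: [38830/343, 30222/343, 7023/49]
→ [113, 88, 143]

at x=1,y=0 over L1,L2,L3,L4,L5:
L1 α=1/2: [127, 78, 153/2]
L2 α=1/6: [124, 135/2, 417/4]
L3 α=3/8: [1115/8, 2007/16, 4569/32]
L4 α=5/7: [5515/28, 6207/56, 2367/16]
L5 α=3/5: [14293/70, 3207/28, 2871/40]
rounded: [204, 115, 72]


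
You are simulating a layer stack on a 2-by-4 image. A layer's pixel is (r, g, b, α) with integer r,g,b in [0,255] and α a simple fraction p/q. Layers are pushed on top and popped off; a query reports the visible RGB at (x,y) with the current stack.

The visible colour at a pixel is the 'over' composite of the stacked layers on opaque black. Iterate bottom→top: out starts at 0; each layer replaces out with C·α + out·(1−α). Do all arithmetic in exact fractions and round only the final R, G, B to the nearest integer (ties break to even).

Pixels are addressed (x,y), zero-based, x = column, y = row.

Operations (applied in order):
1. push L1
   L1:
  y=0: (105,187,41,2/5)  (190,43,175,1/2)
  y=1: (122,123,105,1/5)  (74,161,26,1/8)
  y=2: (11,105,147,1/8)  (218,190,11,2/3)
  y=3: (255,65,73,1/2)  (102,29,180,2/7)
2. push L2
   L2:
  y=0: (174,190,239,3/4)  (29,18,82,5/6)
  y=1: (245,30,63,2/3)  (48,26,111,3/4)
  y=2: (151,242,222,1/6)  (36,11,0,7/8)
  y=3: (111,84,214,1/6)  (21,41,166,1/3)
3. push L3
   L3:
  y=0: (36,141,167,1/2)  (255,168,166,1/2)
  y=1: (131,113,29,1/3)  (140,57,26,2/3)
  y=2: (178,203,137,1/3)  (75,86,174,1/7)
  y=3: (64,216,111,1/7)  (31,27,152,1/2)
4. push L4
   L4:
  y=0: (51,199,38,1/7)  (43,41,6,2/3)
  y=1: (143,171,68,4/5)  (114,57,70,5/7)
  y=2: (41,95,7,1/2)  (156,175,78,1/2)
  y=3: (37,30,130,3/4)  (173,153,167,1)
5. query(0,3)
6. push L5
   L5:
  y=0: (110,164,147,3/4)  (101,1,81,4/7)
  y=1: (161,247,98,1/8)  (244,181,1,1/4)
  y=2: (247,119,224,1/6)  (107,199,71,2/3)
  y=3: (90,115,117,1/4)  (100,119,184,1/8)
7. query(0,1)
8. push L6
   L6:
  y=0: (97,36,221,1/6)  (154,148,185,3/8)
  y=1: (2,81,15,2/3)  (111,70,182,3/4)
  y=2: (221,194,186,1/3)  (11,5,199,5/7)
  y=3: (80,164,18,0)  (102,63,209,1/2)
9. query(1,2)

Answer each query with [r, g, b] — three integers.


query (0,3) [L1,L2,L3,L4] — begin 0,0,0
L1 α=1/2: [255/2, 65/2, 73/2]
L2 α=1/6: [499/4, 493/12, 793/12]
L3 α=1/7: [1625/14, 925/14, 145/2]
L4 α=3/4: [3179/56, 2185/56, 925/8]
= [57, 39, 116]

(0,1) stack=L1,L2,L3,L4,L5; from [0,0,0]:
after L1 α=1/5: [122/5, 123/5, 21]
after L2 α=2/3: [2572/15, 141/5, 49]
after L3 α=1/3: [7109/45, 847/15, 127/3]
after L4 α=4/5: [32849/225, 11107/75, 943/15]
after L5 α=1/8: [33271/225, 48137/300, 8071/120]
rounded: [148, 160, 67]

query (1,2) [L1,L2,L3,L4,L5,L6] — begin 0,0,0
L1 α=2/3: [436/3, 380/3, 22/3]
L2 α=7/8: [149/3, 611/24, 11/12]
L3 α=1/7: [373/7, 955/28, 359/14]
L4 α=1/2: [1465/14, 5855/56, 1451/28]
L5 α=2/3: [1487/14, 9381/56, 1809/28]
L6 α=5/7: [1872/49, 10081/196, 15739/98]
= [38, 51, 161]


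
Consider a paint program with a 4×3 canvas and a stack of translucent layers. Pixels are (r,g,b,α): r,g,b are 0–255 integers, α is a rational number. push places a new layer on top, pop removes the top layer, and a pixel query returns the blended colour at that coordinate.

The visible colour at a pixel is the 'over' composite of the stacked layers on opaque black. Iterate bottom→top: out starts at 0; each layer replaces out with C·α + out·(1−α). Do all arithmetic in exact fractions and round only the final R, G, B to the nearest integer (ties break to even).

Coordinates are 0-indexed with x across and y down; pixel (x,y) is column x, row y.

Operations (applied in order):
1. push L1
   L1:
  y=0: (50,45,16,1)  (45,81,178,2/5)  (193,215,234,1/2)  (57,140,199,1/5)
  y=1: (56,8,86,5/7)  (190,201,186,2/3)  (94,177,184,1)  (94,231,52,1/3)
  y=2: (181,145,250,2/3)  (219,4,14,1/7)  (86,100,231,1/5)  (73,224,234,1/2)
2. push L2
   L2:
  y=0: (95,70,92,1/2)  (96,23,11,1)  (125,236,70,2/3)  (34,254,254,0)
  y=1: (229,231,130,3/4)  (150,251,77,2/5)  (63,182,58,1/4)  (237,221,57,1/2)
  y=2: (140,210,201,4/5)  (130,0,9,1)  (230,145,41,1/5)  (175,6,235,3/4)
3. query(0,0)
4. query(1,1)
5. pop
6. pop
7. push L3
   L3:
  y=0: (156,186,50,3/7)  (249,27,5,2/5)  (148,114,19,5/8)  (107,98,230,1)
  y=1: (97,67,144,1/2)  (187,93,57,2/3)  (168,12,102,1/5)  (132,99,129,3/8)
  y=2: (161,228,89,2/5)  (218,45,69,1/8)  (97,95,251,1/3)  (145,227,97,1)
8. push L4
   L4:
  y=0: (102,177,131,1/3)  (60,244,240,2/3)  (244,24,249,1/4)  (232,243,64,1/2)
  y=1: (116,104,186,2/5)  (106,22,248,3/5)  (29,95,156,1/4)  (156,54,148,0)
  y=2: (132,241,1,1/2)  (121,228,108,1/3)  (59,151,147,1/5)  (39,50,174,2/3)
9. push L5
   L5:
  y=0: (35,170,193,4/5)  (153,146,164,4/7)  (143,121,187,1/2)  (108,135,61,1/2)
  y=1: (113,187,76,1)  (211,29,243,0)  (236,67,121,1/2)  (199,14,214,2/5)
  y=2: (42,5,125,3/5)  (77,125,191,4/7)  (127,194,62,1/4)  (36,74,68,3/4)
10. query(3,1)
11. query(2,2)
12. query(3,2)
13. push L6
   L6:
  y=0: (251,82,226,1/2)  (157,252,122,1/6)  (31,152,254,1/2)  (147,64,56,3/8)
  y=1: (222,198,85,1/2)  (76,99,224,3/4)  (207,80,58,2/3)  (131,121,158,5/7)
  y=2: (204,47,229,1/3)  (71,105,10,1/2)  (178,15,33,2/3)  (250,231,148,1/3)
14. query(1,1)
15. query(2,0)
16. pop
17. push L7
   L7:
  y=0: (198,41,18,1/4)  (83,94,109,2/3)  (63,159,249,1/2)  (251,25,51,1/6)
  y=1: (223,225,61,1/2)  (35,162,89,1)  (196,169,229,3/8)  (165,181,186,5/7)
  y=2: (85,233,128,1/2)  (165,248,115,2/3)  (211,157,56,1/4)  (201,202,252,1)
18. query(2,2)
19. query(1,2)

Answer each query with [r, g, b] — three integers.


at x=0,y=0 over L1,L2:
L1 α=1: [50, 45, 16]
L2 α=1/2: [145/2, 115/2, 54]
→ [72, 58, 54]

at x=1,y=1 over L1,L2:
+L1 (α=2/3) → [380/3, 134, 124]
+L2 (α=2/5) → [136, 904/5, 526/5]
= [136, 181, 105]

query (3,1) [L3,L4,L5] — begin 0,0,0
after L3 α=3/8: [99/2, 297/8, 387/8]
after L4 α=0: [99/2, 297/8, 387/8]
after L5 α=2/5: [1093/10, 223/8, 917/8]
rounded: [109, 28, 115]

(2,2) stack=L3,L4,L5; from [0,0,0]:
after L3 α=1/3: [97/3, 95/3, 251/3]
after L4 α=1/5: [113/3, 833/15, 289/3]
after L5 α=1/4: [60, 1803/20, 351/4]
→ [60, 90, 88]

(3,2) stack=L3,L4,L5; from [0,0,0]:
L3 α=1: [145, 227, 97]
L4 α=2/3: [223/3, 109, 445/3]
L5 α=3/4: [547/12, 331/4, 1057/12]
= [46, 83, 88]

query (1,1) [L3,L4,L5,L6] — begin 0,0,0
+L3 (α=2/3) → [374/3, 62, 38]
+L4 (α=3/5) → [1702/15, 38, 164]
+L5 (α=0) → [1702/15, 38, 164]
+L6 (α=3/4) → [2561/30, 335/4, 209]
= [85, 84, 209]

at x=2,y=0 over L3,L4,L5,L6:
after L3 α=5/8: [185/2, 285/4, 95/8]
after L4 α=1/4: [1043/8, 951/16, 2277/32]
after L5 α=1/2: [2187/16, 2887/32, 8261/64]
after L6 α=1/2: [2683/32, 7751/64, 24517/128]
rounded: [84, 121, 192]

at x=2,y=2 over L3,L4,L5,L7:
+L3 (α=1/3) → [97/3, 95/3, 251/3]
+L4 (α=1/5) → [113/3, 833/15, 289/3]
+L5 (α=1/4) → [60, 1803/20, 351/4]
+L7 (α=1/4) → [391/4, 8549/80, 1277/16]
= [98, 107, 80]

at x=1,y=2 over L3,L4,L5,L7:
after L3 α=1/8: [109/4, 45/8, 69/8]
after L4 α=1/3: [117/2, 319/4, 167/4]
after L5 α=4/7: [967/14, 2957/28, 3557/28]
after L7 α=2/3: [5587/42, 5615/28, 9997/84]
rounded: [133, 201, 119]


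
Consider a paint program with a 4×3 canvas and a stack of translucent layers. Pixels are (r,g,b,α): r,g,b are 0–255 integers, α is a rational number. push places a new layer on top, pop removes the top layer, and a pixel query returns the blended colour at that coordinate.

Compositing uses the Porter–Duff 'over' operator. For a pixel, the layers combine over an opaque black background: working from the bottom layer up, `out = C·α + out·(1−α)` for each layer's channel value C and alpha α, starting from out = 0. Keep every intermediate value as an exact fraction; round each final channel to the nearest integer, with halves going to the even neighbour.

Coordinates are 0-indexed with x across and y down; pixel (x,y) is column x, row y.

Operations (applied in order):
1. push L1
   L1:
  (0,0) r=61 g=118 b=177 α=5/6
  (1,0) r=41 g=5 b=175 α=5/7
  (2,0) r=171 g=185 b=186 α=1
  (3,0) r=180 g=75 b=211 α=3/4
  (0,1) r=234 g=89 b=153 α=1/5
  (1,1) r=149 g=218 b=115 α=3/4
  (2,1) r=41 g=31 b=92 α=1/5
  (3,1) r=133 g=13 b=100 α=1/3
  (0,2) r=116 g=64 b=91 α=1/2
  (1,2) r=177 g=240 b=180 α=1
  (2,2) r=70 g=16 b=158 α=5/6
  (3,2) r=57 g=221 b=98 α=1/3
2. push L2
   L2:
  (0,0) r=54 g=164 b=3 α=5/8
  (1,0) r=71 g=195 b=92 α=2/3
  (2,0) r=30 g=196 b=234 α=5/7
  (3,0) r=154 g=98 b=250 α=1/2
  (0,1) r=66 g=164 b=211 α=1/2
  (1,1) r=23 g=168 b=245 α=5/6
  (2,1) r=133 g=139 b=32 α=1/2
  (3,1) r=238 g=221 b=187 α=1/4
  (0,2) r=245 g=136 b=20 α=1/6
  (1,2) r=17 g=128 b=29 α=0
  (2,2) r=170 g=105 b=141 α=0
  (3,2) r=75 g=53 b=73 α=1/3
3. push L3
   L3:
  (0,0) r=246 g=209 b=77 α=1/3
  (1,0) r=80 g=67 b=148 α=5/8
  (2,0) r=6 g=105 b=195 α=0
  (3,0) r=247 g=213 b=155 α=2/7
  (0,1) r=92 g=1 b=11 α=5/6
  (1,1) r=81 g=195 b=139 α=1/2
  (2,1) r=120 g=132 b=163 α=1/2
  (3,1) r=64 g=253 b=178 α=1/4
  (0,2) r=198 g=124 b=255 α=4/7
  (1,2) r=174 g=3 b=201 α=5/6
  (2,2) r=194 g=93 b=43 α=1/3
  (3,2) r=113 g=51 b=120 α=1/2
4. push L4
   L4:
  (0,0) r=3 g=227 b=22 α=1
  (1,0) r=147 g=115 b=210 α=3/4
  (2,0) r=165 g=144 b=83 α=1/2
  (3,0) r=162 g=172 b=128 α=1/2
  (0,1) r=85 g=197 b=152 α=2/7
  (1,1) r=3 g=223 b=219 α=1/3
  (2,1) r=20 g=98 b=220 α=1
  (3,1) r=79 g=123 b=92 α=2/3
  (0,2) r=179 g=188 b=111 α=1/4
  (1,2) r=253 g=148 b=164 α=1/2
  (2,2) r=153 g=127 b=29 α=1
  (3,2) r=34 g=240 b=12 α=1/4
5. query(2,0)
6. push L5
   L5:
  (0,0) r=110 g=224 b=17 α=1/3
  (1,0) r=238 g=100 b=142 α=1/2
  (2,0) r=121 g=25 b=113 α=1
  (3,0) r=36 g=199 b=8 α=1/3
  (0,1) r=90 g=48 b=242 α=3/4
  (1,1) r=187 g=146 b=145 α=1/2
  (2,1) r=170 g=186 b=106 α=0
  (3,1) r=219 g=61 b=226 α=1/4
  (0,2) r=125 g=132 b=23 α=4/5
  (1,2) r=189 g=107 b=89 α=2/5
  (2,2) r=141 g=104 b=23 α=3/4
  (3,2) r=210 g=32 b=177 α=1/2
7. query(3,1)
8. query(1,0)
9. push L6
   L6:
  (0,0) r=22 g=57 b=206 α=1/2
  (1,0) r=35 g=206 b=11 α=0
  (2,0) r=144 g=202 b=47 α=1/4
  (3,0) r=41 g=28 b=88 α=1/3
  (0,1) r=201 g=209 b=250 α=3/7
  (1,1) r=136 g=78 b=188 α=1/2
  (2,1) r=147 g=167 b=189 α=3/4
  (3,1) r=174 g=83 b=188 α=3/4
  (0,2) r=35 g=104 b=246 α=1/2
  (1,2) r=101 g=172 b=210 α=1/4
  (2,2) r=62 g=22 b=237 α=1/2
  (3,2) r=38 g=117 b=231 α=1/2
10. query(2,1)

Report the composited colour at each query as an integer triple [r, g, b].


at x=2,y=0 over L1,L2,L3,L4:
after L1 α=1: [171, 185, 186]
after L2 α=5/7: [492/7, 1350/7, 1542/7]
after L3 α=0: [492/7, 1350/7, 1542/7]
after L4 α=1/2: [1647/14, 1179/7, 2123/14]
rounded: [118, 168, 152]

query (3,1) [L1,L2,L3,L4,L5] — begin 0,0,0
after L1 α=1/3: [133/3, 13/3, 100/3]
after L2 α=1/4: [371/4, 117/2, 287/4]
after L3 α=1/4: [1369/16, 857/8, 1573/16]
after L4 α=2/3: [1299/16, 2825/24, 4517/48]
after L5 α=1/4: [7401/64, 3313/32, 8133/64]
= [116, 104, 127]

(1,0) stack=L1,L2,L3,L4,L5; from [0,0,0]:
+L1 (α=5/7) → [205/7, 25/7, 125]
+L2 (α=2/3) → [1199/21, 2755/21, 103]
+L3 (α=5/8) → [3999/56, 1275/14, 1049/8]
+L4 (α=3/4) → [28695/224, 6105/56, 6089/32]
+L5 (α=1/2) → [82007/448, 11705/112, 10633/64]
= [183, 105, 166]

query (2,1) [L1,L2,L3,L4,L5,L6] — begin 0,0,0
+L1 (α=1/5) → [41/5, 31/5, 92/5]
+L2 (α=1/2) → [353/5, 363/5, 126/5]
+L3 (α=1/2) → [953/10, 1023/10, 941/10]
+L4 (α=1) → [20, 98, 220]
+L5 (α=0) → [20, 98, 220]
+L6 (α=3/4) → [461/4, 599/4, 787/4]
→ [115, 150, 197]


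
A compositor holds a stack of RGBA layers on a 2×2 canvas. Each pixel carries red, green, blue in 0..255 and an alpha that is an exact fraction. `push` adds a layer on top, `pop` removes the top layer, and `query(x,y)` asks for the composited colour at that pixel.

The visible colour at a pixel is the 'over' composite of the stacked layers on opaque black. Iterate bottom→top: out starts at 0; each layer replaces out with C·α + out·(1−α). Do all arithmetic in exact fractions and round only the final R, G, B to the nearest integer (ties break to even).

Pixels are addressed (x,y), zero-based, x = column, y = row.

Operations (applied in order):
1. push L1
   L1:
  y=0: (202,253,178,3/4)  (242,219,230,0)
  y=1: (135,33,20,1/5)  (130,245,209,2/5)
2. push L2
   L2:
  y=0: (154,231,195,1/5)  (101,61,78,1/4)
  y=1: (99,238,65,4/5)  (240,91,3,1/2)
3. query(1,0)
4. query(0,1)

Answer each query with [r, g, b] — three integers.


query (1,0) [L1,L2] — begin 0,0,0
after L1 α=0: [0, 0, 0]
after L2 α=1/4: [101/4, 61/4, 39/2]
→ [25, 15, 20]

query (0,1) [L1,L2] — begin 0,0,0
L1 α=1/5: [27, 33/5, 4]
L2 α=4/5: [423/5, 4793/25, 264/5]
= [85, 192, 53]


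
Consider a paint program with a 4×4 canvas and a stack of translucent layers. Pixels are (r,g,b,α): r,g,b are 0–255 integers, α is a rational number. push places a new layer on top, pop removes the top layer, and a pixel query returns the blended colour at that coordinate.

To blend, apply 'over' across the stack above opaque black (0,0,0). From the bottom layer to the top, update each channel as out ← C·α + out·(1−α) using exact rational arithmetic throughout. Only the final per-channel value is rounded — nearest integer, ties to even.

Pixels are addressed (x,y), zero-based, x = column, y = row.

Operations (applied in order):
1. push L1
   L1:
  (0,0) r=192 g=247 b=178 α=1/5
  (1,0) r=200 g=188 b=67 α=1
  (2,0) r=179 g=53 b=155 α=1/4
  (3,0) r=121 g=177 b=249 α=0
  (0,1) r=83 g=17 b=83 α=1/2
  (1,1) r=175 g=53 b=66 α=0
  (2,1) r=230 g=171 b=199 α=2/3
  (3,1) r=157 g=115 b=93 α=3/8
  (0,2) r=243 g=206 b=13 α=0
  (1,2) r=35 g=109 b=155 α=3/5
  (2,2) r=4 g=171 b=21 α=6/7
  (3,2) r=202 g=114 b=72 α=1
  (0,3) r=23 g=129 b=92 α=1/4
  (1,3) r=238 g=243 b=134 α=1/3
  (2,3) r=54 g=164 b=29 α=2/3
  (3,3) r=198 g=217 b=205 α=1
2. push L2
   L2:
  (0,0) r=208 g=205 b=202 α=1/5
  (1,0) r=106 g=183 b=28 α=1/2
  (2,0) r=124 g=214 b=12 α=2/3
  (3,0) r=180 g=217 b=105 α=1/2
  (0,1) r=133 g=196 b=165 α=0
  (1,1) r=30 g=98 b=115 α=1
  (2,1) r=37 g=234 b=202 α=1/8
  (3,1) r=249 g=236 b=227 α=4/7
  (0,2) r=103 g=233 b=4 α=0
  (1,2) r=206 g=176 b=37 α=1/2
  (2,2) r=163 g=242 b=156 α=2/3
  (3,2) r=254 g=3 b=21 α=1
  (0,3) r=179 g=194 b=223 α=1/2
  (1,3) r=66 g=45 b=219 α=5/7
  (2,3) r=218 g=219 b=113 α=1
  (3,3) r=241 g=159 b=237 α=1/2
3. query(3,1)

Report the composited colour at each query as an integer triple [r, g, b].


(3,1) stack=L1,L2; from [0,0,0]:
L1 α=3/8: [471/8, 345/8, 279/8]
L2 α=4/7: [9381/56, 8587/56, 8101/56]
rounded: [168, 153, 145]


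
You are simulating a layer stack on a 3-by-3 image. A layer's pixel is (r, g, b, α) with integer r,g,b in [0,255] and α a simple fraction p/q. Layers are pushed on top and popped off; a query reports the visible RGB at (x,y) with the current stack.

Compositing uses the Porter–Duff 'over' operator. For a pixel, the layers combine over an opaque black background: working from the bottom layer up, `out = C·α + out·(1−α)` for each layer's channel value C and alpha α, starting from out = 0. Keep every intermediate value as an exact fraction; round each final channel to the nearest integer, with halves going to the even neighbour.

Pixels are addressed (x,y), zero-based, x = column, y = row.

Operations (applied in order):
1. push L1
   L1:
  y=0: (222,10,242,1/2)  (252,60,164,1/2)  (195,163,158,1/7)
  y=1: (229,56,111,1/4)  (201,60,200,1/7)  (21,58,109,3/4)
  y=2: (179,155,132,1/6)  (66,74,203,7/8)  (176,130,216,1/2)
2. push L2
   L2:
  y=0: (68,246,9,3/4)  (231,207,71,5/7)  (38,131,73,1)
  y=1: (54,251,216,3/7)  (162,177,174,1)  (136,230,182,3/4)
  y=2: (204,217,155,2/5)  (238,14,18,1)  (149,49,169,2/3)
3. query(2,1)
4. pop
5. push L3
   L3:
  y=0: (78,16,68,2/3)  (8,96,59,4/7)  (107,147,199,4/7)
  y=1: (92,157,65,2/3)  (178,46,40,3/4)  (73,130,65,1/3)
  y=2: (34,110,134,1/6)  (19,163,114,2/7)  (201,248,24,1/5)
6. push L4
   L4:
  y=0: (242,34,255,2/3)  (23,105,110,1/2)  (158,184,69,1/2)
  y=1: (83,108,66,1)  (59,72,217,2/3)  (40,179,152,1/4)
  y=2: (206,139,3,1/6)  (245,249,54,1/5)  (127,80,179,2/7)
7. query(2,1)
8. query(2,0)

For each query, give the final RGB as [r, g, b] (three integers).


at x=2,y=1 over L1,L2:
L1 α=3/4: [63/4, 87/2, 327/4]
L2 α=3/4: [1695/16, 1467/8, 2511/16]
rounded: [106, 183, 157]

query (2,1) [L1,L3,L4] — begin 0,0,0
after L1 α=3/4: [63/4, 87/2, 327/4]
after L3 α=1/3: [209/6, 217/3, 457/6]
after L4 α=1/4: [289/8, 99, 761/8]
= [36, 99, 95]

(2,0) stack=L1,L3,L4; from [0,0,0]:
L1 α=1/7: [195/7, 163/7, 158/7]
L3 α=4/7: [3581/49, 4605/49, 6046/49]
L4 α=1/2: [11323/98, 13621/98, 9427/98]
→ [116, 139, 96]


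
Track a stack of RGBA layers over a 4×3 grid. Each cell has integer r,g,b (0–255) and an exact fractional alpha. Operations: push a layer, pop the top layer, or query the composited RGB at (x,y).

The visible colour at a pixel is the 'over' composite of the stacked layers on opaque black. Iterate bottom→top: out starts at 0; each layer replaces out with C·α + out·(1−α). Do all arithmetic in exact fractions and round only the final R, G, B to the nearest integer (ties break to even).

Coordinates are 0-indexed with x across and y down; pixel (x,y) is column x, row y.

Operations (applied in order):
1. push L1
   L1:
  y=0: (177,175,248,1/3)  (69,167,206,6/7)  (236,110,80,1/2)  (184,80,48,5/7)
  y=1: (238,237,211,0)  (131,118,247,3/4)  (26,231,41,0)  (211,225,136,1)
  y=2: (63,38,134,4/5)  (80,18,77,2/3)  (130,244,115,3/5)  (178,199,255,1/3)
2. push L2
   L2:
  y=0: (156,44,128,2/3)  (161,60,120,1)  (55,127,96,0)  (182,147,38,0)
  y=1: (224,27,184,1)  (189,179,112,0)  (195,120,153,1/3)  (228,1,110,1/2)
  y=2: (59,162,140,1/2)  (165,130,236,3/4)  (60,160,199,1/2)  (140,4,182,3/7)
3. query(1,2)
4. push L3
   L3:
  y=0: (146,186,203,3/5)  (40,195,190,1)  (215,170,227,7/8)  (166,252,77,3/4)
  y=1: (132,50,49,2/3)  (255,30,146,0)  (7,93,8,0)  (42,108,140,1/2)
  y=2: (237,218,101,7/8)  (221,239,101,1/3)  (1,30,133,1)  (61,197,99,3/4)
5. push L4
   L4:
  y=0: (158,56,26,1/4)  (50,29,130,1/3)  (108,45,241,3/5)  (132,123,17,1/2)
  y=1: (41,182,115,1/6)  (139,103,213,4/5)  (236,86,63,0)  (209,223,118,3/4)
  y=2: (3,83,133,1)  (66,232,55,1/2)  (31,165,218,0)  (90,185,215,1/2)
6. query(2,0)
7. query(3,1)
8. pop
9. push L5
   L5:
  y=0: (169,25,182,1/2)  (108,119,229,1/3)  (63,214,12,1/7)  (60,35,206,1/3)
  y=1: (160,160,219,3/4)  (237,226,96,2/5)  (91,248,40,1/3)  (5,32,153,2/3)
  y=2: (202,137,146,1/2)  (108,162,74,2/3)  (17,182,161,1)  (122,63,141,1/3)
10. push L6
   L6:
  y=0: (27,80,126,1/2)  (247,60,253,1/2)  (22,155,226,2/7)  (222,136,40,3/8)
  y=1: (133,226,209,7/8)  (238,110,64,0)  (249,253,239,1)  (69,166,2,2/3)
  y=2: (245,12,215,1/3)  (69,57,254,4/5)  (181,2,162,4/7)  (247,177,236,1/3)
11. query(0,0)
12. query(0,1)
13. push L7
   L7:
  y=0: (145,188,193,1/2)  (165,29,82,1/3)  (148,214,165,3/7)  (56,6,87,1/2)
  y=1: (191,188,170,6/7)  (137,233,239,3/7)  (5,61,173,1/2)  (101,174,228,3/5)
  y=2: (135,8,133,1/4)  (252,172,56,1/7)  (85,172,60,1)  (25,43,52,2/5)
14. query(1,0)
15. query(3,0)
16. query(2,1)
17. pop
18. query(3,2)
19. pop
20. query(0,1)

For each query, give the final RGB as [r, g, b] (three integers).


at x=1,y=2 over L1,L2:
L1 α=2/3: [160/3, 12, 154/3]
L2 α=3/4: [1645/12, 201/2, 1139/6]
= [137, 100, 190]

(2,0) stack=L1,L2,L3,L4; from [0,0,0]:
after L1 α=1/2: [118, 55, 40]
after L2 α=0: [118, 55, 40]
after L3 α=7/8: [1623/8, 1245/8, 1629/8]
after L4 α=3/5: [2919/20, 357/4, 4521/20]
→ [146, 89, 226]

at x=3,y=1 over L1,L2,L3,L4:
L1 α=1: [211, 225, 136]
L2 α=1/2: [439/2, 113, 123]
L3 α=1/2: [523/4, 221/2, 263/2]
L4 α=3/4: [3031/16, 1559/8, 971/8]
→ [189, 195, 121]

query (0,0) [L1,L2,L3,L5,L6] — begin 0,0,0
+L1 (α=1/3) → [59, 175/3, 248/3]
+L2 (α=2/3) → [371/3, 439/9, 1016/9]
+L3 (α=3/5) → [2056/15, 1180/9, 7513/45]
+L5 (α=1/2) → [4591/30, 1405/18, 15703/90]
+L6 (α=1/2) → [5401/60, 2845/36, 27043/180]
= [90, 79, 150]

query (0,1) [L1,L2,L3,L5,L6] — begin 0,0,0
after L1 α=0: [0, 0, 0]
after L2 α=1: [224, 27, 184]
after L3 α=2/3: [488/3, 127/3, 94]
after L5 α=3/4: [482/3, 1567/12, 751/4]
after L6 α=7/8: [3275/24, 20551/96, 6603/32]
rounded: [136, 214, 206]

(1,0) stack=L1,L2,L3,L5,L6,L7; from [0,0,0]:
after L1 α=6/7: [414/7, 1002/7, 1236/7]
after L2 α=1: [161, 60, 120]
after L3 α=1: [40, 195, 190]
after L5 α=1/3: [188/3, 509/3, 203]
after L6 α=1/2: [929/6, 689/6, 228]
after L7 α=1/3: [1424/9, 776/9, 538/3]
= [158, 86, 179]

(3,0) stack=L1,L2,L3,L5,L6,L7; from [0,0,0]:
L1 α=5/7: [920/7, 400/7, 240/7]
L2 α=0: [920/7, 400/7, 240/7]
L3 α=3/4: [2203/14, 1423/7, 1857/28]
L5 α=1/3: [2623/21, 3091/21, 4741/42]
L6 α=3/8: [27101/168, 24023/168, 28745/336]
L7 α=1/2: [36509/336, 25031/336, 57977/672]
→ [109, 74, 86]

query (2,1) [L1,L2,L3,L5,L6,L7] — begin 0,0,0
after L1 α=0: [0, 0, 0]
after L2 α=1/3: [65, 40, 51]
after L3 α=0: [65, 40, 51]
after L5 α=1/3: [221/3, 328/3, 142/3]
after L6 α=1: [249, 253, 239]
after L7 α=1/2: [127, 157, 206]
→ [127, 157, 206]

query (3,2) [L1,L2,L3,L5,L6] — begin 0,0,0
+L1 (α=1/3) → [178/3, 199/3, 85]
+L2 (α=3/7) → [1972/21, 832/21, 886/7]
+L3 (α=3/4) → [5815/84, 13243/84, 2965/28]
+L5 (α=1/3) → [10939/126, 15889/126, 4939/42]
+L6 (α=1/3) → [26500/189, 27040/189, 9895/63]
→ [140, 143, 157]

query (0,1) [L1,L2,L3,L5] — begin 0,0,0
+L1 (α=0) → [0, 0, 0]
+L2 (α=1) → [224, 27, 184]
+L3 (α=2/3) → [488/3, 127/3, 94]
+L5 (α=3/4) → [482/3, 1567/12, 751/4]
= [161, 131, 188]


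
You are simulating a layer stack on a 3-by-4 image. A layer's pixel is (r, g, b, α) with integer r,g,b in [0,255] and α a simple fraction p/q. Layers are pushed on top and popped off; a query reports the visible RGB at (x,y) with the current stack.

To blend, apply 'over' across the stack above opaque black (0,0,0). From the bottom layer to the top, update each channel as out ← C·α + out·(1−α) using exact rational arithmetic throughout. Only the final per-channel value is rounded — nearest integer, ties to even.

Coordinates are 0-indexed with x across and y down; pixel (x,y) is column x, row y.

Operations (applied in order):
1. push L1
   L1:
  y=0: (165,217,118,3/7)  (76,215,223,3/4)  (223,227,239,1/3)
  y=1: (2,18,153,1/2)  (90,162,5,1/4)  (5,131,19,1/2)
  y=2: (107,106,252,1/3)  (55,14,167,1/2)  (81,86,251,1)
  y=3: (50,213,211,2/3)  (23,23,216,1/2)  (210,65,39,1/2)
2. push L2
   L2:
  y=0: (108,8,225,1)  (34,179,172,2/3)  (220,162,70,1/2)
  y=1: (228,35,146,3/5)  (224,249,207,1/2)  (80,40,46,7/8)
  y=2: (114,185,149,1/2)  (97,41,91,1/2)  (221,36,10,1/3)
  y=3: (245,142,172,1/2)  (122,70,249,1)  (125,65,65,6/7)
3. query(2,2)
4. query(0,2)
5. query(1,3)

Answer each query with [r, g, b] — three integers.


at x=2,y=2 over L1,L2:
L1 α=1: [81, 86, 251]
L2 α=1/3: [383/3, 208/3, 512/3]
= [128, 69, 171]

at x=0,y=2 over L1,L2:
L1 α=1/3: [107/3, 106/3, 84]
L2 α=1/2: [449/6, 661/6, 233/2]
→ [75, 110, 116]

query (1,3) [L1,L2] — begin 0,0,0
after L1 α=1/2: [23/2, 23/2, 108]
after L2 α=1: [122, 70, 249]
→ [122, 70, 249]


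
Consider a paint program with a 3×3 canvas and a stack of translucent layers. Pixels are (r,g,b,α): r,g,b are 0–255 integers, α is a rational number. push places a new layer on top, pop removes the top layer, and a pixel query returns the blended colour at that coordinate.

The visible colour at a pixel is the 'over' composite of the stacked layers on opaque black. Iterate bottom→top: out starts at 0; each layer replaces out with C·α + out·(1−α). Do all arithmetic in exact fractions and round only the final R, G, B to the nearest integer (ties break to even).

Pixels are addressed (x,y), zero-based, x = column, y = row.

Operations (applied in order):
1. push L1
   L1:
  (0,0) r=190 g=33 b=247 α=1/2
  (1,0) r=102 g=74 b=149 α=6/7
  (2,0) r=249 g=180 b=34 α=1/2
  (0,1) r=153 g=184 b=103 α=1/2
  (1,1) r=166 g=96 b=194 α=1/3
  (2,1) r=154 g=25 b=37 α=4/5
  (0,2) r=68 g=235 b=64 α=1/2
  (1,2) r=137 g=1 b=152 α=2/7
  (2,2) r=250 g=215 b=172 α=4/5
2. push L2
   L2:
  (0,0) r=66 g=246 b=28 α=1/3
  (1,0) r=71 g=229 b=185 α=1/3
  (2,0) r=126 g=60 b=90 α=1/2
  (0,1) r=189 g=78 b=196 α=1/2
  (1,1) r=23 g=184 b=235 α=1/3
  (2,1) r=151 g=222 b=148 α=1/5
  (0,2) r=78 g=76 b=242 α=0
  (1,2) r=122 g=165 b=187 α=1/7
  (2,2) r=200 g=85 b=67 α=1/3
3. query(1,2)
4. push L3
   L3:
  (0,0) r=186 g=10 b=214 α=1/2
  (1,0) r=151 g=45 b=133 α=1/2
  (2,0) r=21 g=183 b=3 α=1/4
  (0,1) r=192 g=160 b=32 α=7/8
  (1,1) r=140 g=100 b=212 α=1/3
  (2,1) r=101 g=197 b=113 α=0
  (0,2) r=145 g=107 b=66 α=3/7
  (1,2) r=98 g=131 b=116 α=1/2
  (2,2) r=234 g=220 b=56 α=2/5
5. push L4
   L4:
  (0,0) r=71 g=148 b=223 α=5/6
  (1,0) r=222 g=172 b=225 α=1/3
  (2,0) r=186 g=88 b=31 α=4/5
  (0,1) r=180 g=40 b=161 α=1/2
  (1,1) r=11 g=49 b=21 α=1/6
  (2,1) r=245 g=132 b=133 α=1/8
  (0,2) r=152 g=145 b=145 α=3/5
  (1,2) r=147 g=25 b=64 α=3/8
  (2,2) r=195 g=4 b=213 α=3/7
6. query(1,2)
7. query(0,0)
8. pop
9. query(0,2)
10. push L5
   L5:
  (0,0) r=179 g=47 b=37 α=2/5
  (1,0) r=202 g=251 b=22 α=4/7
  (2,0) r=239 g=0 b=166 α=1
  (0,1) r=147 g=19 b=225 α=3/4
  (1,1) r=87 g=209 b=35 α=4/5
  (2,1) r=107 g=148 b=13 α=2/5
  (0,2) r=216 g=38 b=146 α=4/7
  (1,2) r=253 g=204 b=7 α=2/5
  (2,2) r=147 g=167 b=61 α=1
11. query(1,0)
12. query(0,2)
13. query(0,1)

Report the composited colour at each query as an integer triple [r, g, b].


at x=1,y=2 over L1,L2:
L1 α=2/7: [274/7, 2/7, 304/7]
L2 α=1/7: [2498/49, 1167/49, 3133/49]
→ [51, 24, 64]

(1,2) stack=L1,L2,L3,L4; from [0,0,0]:
after L1 α=2/7: [274/7, 2/7, 304/7]
after L2 α=1/7: [2498/49, 1167/49, 3133/49]
after L3 α=1/2: [3650/49, 3793/49, 8817/98]
after L4 α=3/8: [39859/392, 2830/49, 62901/784]
rounded: [102, 58, 80]

(0,0) stack=L1,L2,L3,L4; from [0,0,0]:
+L1 (α=1/2) → [95, 33/2, 247/2]
+L2 (α=1/3) → [256/3, 93, 275/3]
+L3 (α=1/2) → [407/3, 103/2, 917/6]
+L4 (α=5/6) → [736/9, 1583/12, 7607/36]
rounded: [82, 132, 211]

(0,2) stack=L1,L2,L3; from [0,0,0]:
after L1 α=1/2: [34, 235/2, 32]
after L2 α=0: [34, 235/2, 32]
after L3 α=3/7: [571/7, 113, 326/7]
= [82, 113, 47]

(1,0) stack=L1,L2,L3,L5; from [0,0,0]:
+L1 (α=6/7) → [612/7, 444/7, 894/7]
+L2 (α=1/3) → [1721/21, 2491/21, 3083/21]
+L3 (α=1/2) → [2446/21, 1718/21, 2938/21]
+L5 (α=4/7) → [8102/49, 8746/49, 3554/49]
rounded: [165, 178, 73]

query (0,2) [L1,L2,L3,L5] — begin 0,0,0
after L1 α=1/2: [34, 235/2, 32]
after L2 α=0: [34, 235/2, 32]
after L3 α=3/7: [571/7, 113, 326/7]
after L5 α=4/7: [7761/49, 491/7, 5066/49]
rounded: [158, 70, 103]

query (0,1) [L1,L2,L3,L5] — begin 0,0,0
+L1 (α=1/2) → [153/2, 92, 103/2]
+L2 (α=1/2) → [531/4, 85, 495/4]
+L3 (α=7/8) → [5907/32, 1205/8, 1391/32]
+L5 (α=3/4) → [20019/128, 1661/32, 22991/128]
rounded: [156, 52, 180]


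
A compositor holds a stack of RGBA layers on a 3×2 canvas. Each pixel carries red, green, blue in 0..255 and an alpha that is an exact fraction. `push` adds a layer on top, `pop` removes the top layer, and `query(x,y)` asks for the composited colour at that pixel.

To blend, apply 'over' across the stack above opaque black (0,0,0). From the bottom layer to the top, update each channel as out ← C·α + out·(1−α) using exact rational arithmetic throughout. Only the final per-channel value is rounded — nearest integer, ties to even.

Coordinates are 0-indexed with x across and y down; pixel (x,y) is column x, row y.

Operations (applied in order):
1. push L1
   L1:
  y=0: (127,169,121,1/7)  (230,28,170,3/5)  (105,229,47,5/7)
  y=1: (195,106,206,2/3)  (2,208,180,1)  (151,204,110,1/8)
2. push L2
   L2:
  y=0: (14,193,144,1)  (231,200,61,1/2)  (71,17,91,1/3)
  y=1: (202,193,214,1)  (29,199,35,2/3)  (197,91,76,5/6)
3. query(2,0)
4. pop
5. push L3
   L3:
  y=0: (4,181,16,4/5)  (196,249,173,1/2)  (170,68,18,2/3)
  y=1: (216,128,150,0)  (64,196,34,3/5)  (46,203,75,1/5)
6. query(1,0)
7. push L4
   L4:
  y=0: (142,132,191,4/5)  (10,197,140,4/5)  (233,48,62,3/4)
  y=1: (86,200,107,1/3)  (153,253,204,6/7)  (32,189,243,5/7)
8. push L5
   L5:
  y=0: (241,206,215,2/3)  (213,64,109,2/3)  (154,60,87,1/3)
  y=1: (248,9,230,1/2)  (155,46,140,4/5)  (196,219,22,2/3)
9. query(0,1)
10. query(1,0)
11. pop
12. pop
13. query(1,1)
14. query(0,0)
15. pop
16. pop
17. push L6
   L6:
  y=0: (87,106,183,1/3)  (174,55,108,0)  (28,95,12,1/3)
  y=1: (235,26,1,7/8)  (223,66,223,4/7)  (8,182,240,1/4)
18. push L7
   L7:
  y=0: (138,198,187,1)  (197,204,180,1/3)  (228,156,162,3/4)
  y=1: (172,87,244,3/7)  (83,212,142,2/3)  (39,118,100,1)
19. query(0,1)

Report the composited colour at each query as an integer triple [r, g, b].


at x=2,y=0 over L1,L2:
after L1 α=5/7: [75, 1145/7, 235/7]
after L2 α=1/3: [221/3, 803/7, 369/7]
= [74, 115, 53]

query (1,0) [L1,L3] — begin 0,0,0
after L1 α=3/5: [138, 84/5, 102]
after L3 α=1/2: [167, 1329/10, 275/2]
= [167, 133, 138]

at x=0,y=1 over L1,L3,L4,L5:
after L1 α=2/3: [130, 212/3, 412/3]
after L3 α=0: [130, 212/3, 412/3]
after L4 α=1/3: [346/3, 1024/9, 1145/9]
after L5 α=1/2: [545/3, 1105/18, 3215/18]
→ [182, 61, 179]

at x=1,y=0 over L1,L3,L4,L5:
L1 α=3/5: [138, 84/5, 102]
L3 α=1/2: [167, 1329/10, 275/2]
L4 α=4/5: [207/5, 9209/50, 279/2]
L5 α=2/3: [779/5, 5203/50, 715/6]
= [156, 104, 119]

at x=1,y=1 over L1,L3:
after L1 α=1: [2, 208, 180]
after L3 α=3/5: [196/5, 1004/5, 462/5]
= [39, 201, 92]

(0,0) stack=L1,L3; from [0,0,0]:
L1 α=1/7: [127/7, 169/7, 121/7]
L3 α=4/5: [239/35, 5237/35, 569/35]
rounded: [7, 150, 16]

at x=0,y=1 over L6,L7:
L6 α=7/8: [1645/8, 91/4, 7/8]
L7 α=3/7: [2677/14, 352/7, 1471/14]
rounded: [191, 50, 105]


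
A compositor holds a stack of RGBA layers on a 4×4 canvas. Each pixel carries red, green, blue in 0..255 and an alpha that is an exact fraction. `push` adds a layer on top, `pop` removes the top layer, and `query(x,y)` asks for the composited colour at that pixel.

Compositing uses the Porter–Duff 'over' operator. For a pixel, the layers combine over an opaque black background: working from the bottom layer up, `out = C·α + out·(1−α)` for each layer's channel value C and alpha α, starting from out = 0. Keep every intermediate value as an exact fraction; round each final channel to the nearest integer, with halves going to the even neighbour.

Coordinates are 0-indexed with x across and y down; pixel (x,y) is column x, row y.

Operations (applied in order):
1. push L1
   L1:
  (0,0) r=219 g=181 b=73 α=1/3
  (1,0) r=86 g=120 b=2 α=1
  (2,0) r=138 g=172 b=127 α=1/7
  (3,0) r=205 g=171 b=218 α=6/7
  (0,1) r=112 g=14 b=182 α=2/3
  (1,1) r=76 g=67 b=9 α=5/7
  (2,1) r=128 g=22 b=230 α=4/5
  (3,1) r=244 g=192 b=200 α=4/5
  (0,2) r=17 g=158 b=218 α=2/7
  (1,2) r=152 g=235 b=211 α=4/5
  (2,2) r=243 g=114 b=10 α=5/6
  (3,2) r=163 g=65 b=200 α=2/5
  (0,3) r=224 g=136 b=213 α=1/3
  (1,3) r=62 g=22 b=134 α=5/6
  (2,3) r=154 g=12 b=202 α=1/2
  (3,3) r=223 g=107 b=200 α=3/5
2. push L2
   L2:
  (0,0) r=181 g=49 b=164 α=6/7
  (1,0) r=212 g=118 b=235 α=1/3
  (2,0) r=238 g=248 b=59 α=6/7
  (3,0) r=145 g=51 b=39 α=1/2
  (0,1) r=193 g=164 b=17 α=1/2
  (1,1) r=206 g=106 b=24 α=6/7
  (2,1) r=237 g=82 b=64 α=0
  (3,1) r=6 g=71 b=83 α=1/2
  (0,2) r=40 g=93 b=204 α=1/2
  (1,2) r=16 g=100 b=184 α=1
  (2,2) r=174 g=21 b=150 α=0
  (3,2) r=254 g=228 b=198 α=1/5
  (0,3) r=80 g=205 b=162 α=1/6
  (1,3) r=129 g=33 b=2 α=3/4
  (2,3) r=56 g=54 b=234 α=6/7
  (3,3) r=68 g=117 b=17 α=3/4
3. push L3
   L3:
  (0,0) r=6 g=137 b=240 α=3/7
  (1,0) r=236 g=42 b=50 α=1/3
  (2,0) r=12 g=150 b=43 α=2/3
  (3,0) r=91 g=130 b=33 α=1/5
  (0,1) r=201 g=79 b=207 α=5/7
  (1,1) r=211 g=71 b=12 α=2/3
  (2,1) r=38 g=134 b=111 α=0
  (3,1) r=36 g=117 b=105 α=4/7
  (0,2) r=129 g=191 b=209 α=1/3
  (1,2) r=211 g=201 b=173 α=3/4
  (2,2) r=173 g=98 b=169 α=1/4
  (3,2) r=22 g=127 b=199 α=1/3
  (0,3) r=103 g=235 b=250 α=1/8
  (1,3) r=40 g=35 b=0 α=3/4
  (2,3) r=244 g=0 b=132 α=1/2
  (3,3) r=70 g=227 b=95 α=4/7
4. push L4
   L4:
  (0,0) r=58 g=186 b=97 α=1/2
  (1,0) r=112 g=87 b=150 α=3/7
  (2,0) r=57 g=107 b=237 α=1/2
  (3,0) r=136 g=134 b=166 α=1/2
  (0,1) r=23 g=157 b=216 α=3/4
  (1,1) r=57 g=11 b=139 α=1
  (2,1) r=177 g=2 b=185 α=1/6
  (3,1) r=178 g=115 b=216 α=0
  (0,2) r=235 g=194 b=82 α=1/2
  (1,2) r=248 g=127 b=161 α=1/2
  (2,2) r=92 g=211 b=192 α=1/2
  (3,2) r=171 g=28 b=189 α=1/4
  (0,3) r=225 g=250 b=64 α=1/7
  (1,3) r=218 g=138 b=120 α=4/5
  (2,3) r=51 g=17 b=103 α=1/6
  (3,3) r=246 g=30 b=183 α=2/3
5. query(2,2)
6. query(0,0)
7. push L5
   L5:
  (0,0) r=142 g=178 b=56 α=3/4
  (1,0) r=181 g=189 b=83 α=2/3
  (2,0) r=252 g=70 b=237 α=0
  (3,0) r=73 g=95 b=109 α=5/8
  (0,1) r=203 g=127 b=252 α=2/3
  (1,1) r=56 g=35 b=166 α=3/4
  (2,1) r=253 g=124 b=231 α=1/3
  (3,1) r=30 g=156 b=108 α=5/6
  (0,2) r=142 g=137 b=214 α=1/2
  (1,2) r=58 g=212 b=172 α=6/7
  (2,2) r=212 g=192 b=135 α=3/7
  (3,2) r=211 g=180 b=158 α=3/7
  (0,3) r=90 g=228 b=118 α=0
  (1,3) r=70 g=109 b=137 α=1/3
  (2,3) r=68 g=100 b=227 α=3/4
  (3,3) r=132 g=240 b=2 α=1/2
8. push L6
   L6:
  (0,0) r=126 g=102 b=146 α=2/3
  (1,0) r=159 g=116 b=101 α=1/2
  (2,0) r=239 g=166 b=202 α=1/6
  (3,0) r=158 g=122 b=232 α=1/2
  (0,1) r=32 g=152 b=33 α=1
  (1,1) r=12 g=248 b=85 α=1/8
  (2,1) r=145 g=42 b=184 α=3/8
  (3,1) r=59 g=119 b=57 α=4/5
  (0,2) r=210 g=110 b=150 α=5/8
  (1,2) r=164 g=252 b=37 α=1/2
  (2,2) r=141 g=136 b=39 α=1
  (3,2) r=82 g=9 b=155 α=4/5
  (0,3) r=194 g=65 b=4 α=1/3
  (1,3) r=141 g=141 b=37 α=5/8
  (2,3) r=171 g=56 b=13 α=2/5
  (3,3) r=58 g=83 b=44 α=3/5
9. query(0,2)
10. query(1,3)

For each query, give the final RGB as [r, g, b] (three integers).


at x=2,y=2 over L1,L2,L3,L4:
after L1 α=5/6: [405/2, 95, 25/3]
after L2 α=0: [405/2, 95, 25/3]
after L3 α=1/4: [1561/8, 383/4, 97/2]
after L4 α=1/2: [2297/16, 1227/8, 481/4]
→ [144, 153, 120]

at x=0,y=0 over L1,L2,L3,L4:
after L1 α=1/3: [73, 181/3, 73/3]
after L2 α=6/7: [1159/7, 1063/21, 3025/21]
after L3 α=3/7: [4762/49, 12883/147, 27220/147]
after L4 α=1/2: [3802/49, 40225/294, 41479/294]
rounded: [78, 137, 141]

query (0,2) [L1,L2,L3,L4,L5,L6] — begin 0,0,0
L1 α=2/7: [34/7, 316/7, 436/7]
L2 α=1/2: [157/7, 967/14, 932/7]
L3 α=1/3: [1217/21, 768/7, 1109/7]
L4 α=1/2: [3076/21, 1063/7, 1683/14]
L5 α=1/2: [3029/21, 1011/7, 4679/28]
L6 α=5/8: [10379/56, 6883/56, 35037/224]
rounded: [185, 123, 156]

(1,3) stack=L1,L2,L3,L4,L5,L6; from [0,0,0]:
after L1 α=5/6: [155/3, 55/3, 335/3]
after L2 α=3/4: [329/3, 88/3, 353/12]
after L3 α=3/4: [689/12, 403/12, 353/48]
after L4 α=4/5: [11153/60, 7027/60, 23393/240]
after L5 α=1/3: [13253/90, 10297/90, 39833/360]
after L6 α=5/8: [34403/240, 31447/240, 62033/960]
= [143, 131, 65]


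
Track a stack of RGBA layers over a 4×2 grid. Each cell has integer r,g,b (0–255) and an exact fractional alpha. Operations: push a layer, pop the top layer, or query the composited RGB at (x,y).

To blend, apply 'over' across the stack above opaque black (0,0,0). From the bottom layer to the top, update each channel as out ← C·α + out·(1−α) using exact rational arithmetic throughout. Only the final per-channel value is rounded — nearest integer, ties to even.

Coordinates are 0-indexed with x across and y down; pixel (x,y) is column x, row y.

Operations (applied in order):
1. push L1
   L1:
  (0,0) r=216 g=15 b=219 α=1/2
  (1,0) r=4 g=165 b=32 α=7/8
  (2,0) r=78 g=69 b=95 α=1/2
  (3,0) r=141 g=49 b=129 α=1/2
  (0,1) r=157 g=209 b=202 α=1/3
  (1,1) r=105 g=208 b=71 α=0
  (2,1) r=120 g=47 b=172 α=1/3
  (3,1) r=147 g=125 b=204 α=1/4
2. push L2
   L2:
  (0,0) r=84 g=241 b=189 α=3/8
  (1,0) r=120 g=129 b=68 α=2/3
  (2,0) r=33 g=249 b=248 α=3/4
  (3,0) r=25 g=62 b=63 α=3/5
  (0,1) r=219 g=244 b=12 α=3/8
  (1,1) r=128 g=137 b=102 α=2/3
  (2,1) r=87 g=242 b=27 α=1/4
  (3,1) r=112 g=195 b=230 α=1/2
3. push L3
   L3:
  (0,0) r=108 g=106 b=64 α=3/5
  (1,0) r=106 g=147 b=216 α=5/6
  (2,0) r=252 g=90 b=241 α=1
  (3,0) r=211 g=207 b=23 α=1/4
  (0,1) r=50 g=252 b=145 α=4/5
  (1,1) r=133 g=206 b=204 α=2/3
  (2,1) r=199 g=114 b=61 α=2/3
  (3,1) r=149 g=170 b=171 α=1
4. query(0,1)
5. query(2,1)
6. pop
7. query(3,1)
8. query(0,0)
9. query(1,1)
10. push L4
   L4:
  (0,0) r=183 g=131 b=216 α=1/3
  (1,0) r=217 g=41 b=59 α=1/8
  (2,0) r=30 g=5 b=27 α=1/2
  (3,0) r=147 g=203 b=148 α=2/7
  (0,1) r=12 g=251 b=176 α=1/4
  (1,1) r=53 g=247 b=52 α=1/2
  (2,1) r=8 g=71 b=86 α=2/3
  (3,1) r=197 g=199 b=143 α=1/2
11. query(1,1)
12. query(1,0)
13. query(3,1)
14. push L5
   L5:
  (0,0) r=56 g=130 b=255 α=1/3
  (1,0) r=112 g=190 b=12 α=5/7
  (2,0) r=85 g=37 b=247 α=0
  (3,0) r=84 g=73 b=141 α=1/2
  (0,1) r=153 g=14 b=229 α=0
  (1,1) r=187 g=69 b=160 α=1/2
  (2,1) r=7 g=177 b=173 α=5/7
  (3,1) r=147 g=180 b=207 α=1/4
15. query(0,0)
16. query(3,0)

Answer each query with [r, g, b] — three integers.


query (0,1) [L1,L2,L3] — begin 0,0,0
+L1 (α=1/3) → [157/3, 209/3, 202/3]
+L2 (α=3/8) → [689/6, 3241/24, 559/12]
+L3 (α=4/5) → [1889/30, 27433/120, 7519/60]
→ [63, 229, 125]

query (2,1) [L1,L2,L3] — begin 0,0,0
+L1 (α=1/3) → [40, 47/3, 172/3]
+L2 (α=1/4) → [207/4, 289/4, 199/4]
+L3 (α=2/3) → [1799/12, 1201/12, 229/4]
= [150, 100, 57]

(3,1) stack=L1,L2; from [0,0,0]:
after L1 α=1/4: [147/4, 125/4, 51]
after L2 α=1/2: [595/8, 905/8, 281/2]
= [74, 113, 140]

(0,0) stack=L1,L2; from [0,0,0]:
L1 α=1/2: [108, 15/2, 219/2]
L2 α=3/8: [99, 1521/16, 2229/16]
= [99, 95, 139]

at x=1,y=1 over L1,L2:
after L1 α=0: [0, 0, 0]
after L2 α=2/3: [256/3, 274/3, 68]
→ [85, 91, 68]

at x=1,y=1 over L1,L2,L4:
L1 α=0: [0, 0, 0]
L2 α=2/3: [256/3, 274/3, 68]
L4 α=1/2: [415/6, 1015/6, 60]
= [69, 169, 60]

query (1,0) [L1,L2,L4] — begin 0,0,0
+L1 (α=7/8) → [7/2, 1155/8, 28]
+L2 (α=2/3) → [487/6, 1073/8, 164/3]
+L4 (α=1/8) → [4711/48, 7839/64, 1325/24]
→ [98, 122, 55]

(3,1) stack=L1,L2,L4; from [0,0,0]:
L1 α=1/4: [147/4, 125/4, 51]
L2 α=1/2: [595/8, 905/8, 281/2]
L4 α=1/2: [2171/16, 2497/16, 567/4]
= [136, 156, 142]

query (0,0) [L1,L2,L4,L5] — begin 0,0,0
after L1 α=1/2: [108, 15/2, 219/2]
after L2 α=3/8: [99, 1521/16, 2229/16]
after L4 α=1/3: [127, 2569/24, 1319/8]
after L5 α=1/3: [310/3, 4129/36, 2339/12]
→ [103, 115, 195]

(3,0) stack=L1,L2,L4,L5; from [0,0,0]:
after L1 α=1/2: [141/2, 49/2, 129/2]
after L2 α=3/5: [216/5, 47, 318/5]
after L4 α=2/7: [510/7, 641/7, 614/7]
after L5 α=1/2: [549/7, 576/7, 1601/14]
→ [78, 82, 114]
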